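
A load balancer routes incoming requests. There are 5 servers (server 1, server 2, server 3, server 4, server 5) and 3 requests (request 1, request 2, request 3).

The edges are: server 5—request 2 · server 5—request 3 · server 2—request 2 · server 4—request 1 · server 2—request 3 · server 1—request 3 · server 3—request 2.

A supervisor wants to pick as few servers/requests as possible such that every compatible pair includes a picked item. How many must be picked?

3

The 3 edges server 1–request 3, server 2–request 2, server 4–request 1 form a matching, so any vertex cover needs at least 3 vertices (one per matched edge).
Conversely {server 4, request 2, request 3} meets every edge and has exactly 3 vertices, so 3 is optimal.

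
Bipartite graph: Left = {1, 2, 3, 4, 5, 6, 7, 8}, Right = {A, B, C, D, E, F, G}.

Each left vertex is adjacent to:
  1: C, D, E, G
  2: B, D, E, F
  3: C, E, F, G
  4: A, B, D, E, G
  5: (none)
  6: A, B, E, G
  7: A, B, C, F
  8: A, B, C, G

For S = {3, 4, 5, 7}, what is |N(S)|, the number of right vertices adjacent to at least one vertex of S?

7

The union of neighbours of {3, 4, 5, 7} is {A, B, C, D, E, F, G}, which has 7 elements.
Since |N(S)| = 7 ≥ |S| = 4, Hall's condition holds for this subset.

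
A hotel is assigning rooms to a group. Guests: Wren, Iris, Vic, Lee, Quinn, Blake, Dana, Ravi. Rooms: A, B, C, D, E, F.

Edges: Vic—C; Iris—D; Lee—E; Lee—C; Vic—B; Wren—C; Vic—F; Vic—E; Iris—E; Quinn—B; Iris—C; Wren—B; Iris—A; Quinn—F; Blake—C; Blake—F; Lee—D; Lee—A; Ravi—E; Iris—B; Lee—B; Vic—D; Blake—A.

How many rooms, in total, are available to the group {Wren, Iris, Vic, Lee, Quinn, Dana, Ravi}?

6

The union of neighbours of {Wren, Iris, Vic, Lee, Quinn, Dana, Ravi} is {A, B, C, D, E, F}, which has 6 elements.
Since |N(S)| = 6 < |S| = 7, Hall's condition fails for this subset.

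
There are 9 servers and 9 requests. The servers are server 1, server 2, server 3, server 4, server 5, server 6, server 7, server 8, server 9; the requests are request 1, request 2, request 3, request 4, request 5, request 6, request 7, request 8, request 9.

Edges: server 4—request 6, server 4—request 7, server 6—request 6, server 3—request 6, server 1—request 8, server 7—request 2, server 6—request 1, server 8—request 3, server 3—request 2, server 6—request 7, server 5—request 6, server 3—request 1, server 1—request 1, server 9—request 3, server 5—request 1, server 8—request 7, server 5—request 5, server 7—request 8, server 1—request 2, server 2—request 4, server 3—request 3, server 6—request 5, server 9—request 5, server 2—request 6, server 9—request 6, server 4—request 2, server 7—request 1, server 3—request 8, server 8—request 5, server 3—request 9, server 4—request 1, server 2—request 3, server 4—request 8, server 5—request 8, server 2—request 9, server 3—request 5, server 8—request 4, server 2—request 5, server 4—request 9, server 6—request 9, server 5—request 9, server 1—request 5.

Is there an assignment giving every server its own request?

Yes

A valid assignment of size 9: server 1–request 8, server 2–request 4, server 3–request 3, server 4–request 7, server 5–request 9, server 6–request 1, server 7–request 2, server 8–request 5, server 9–request 6.
All 9 servers are covered.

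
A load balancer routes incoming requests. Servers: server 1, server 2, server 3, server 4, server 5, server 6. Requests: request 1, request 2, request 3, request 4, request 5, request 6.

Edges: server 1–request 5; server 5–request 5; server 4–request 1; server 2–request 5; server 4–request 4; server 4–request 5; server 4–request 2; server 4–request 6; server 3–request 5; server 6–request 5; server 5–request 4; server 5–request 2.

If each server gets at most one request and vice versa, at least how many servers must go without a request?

3

One maximum matching: server 1-request 5, server 4-request 6, server 5-request 4.
The set {server 1, server 2, server 3, server 6} has only 1 neighbour ({request 5}), so by Hall's theorem at most 3 of the 6 servers can be matched.
That matches 3 of the 6, leaving 3 unmatched; no matching can do better.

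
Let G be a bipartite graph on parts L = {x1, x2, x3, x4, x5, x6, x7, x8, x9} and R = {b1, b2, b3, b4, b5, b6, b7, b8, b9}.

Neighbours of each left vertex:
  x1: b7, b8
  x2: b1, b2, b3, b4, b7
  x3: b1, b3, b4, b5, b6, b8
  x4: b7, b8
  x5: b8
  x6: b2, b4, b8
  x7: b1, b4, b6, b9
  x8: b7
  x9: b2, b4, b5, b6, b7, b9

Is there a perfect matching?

No

The set {x1, x4, x5, x8} has only 2 neighbours ({b7, b8}), so by Hall's theorem at most 7 of the 9 left vertices can be matched.
Hence no matching covers every left vertex.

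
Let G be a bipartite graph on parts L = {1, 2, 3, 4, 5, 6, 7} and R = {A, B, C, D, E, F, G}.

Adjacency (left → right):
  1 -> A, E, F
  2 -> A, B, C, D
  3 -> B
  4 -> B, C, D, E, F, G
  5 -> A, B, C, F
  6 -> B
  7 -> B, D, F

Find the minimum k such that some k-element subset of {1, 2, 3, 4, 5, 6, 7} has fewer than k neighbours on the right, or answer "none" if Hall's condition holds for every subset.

Take S = {3, 6}. Its neighbourhood is {B}, so |N(S)| = 1 < |S| = 2.
No single vertex violates Hall's condition since each has at least one neighbour, so 2 is the minimum.

2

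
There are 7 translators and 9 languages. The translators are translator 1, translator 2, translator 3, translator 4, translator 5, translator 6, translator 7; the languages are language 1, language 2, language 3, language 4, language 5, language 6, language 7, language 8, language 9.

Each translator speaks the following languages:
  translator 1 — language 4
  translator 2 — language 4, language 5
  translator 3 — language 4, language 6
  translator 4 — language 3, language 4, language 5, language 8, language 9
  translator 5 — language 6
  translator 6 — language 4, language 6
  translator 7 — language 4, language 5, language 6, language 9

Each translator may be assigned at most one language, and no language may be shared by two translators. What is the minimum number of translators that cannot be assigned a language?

2

For example, pair translator 1-language 4, translator 2-language 5, translator 3-language 6, translator 4-language 8, translator 7-language 9.
The set {translator 1, translator 3, translator 5, translator 6} has only 2 neighbours ({language 4, language 6}), so by Hall's theorem at most 5 of the 7 translators can be matched.
That matches 5 of the 7, leaving 2 unmatched; no matching can do better.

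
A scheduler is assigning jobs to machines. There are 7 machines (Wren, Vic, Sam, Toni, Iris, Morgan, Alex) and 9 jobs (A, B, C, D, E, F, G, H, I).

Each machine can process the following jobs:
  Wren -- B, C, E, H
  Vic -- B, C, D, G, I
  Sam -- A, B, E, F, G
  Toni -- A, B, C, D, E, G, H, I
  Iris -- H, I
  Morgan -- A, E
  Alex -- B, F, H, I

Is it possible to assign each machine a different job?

Yes

For example, pair Wren-E, Vic-D, Sam-F, Toni-G, Iris-H, Morgan-A, Alex-B.
Every machine is matched, so this matching saturates all of them.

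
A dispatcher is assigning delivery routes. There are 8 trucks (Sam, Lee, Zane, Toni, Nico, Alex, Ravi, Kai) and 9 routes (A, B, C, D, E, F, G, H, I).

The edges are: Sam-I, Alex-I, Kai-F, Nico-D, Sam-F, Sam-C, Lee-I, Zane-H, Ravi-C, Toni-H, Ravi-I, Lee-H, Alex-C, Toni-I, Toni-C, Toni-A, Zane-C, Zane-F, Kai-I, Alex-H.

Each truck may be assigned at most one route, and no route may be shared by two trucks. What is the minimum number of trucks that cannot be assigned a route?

A valid assignment of size 6: Sam-F, Lee-I, Zane-H, Toni-A, Nico-D, Alex-C.
The set {Sam, Lee, Zane, Alex, Ravi, Kai} has only 4 neighbours ({C, F, H, I}), so by Hall's theorem at most 6 of the 8 trucks can be matched.
That matches 6 of the 8, leaving 2 unmatched; no matching can do better.

2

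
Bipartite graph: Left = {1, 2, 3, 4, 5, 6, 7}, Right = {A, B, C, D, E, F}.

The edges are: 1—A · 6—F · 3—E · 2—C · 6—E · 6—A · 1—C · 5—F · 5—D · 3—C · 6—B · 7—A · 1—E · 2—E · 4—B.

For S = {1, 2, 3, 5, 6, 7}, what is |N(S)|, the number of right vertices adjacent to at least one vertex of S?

6

The union of neighbours of {1, 2, 3, 5, 6, 7} is {A, B, C, D, E, F}, which has 6 elements.
Since |N(S)| = 6 ≥ |S| = 6, Hall's condition holds for this subset.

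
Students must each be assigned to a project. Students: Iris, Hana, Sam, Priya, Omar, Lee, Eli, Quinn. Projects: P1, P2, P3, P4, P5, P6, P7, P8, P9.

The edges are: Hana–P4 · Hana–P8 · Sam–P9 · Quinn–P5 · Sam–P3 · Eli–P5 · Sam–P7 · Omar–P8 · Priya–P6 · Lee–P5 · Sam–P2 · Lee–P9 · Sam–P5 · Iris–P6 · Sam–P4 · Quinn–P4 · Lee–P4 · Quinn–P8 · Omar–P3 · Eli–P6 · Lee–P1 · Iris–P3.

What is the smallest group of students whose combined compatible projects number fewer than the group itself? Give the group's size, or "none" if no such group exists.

6

Take S = {Iris, Hana, Priya, Omar, Eli, Quinn}. Its neighbourhood is {P3, P4, P5, P6, P8}, so |N(S)| = 5 < |S| = 6.
Every subset of size less than 6 has at least as many neighbours as members, so 6 is the minimum.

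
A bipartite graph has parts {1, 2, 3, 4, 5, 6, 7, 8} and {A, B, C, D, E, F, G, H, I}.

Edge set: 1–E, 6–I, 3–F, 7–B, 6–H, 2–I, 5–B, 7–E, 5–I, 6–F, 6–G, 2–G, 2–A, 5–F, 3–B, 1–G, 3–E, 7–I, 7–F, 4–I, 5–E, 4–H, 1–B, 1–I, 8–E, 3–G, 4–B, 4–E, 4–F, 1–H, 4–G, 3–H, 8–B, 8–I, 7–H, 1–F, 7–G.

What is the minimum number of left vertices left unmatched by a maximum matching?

For example, pair 1–B, 2–A, 3–H, 4–E, 5–F, 6–I, 7–G.
The set {1, 3, 4, 5, 6, 7, 8} has only 6 neighbours ({B, E, F, G, H, I}), so by Hall's theorem at most 7 of the 8 left vertices can be matched.
That matches 7 of the 8, leaving 1 unmatched; no matching can do better.

1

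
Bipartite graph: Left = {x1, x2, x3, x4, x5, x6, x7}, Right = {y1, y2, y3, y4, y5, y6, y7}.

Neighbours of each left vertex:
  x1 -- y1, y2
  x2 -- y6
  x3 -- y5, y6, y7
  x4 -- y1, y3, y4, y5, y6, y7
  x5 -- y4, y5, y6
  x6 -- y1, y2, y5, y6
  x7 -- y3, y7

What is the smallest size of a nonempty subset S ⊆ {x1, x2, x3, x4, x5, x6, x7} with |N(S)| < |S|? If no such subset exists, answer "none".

A matching saturating every left vertex exists, for instance x1→y2, x2→y6, x3→y5, x4→y7, x5→y4, x6→y1, x7→y3.
By Hall's marriage theorem, this means |N(S)| ≥ |S| for every subset S, so no violating subset exists.

none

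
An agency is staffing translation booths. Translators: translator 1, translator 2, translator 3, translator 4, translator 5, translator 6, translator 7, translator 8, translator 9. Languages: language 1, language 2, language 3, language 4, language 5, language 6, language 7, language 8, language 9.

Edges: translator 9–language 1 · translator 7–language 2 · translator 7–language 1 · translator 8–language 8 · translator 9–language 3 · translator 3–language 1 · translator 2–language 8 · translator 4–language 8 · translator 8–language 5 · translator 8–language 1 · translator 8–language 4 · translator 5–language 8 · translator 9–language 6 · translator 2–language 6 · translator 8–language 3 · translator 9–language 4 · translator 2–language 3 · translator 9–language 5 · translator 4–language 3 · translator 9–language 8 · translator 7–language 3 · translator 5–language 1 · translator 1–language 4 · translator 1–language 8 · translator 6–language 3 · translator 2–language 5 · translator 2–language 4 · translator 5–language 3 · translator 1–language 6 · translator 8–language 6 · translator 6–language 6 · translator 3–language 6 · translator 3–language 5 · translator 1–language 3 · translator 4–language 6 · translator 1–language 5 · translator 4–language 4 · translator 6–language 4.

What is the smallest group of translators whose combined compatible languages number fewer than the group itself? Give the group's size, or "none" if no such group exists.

Take S = {translator 1, translator 2, translator 3, translator 4, translator 5, translator 6, translator 8}. Its neighbourhood is {language 1, language 3, language 4, language 5, language 6, language 8}, so |N(S)| = 6 < |S| = 7.
Every subset of size less than 7 has at least as many neighbours as members, so 7 is the minimum.

7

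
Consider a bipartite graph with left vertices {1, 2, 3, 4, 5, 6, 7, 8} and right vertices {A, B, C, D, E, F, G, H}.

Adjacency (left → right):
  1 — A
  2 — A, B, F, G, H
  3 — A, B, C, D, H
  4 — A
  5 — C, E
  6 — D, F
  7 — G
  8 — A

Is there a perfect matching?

The set {1, 4, 8} has only 1 neighbour ({A}), so by Hall's theorem at most 6 of the 8 left vertices can be matched.
Hence no matching covers every left vertex.

No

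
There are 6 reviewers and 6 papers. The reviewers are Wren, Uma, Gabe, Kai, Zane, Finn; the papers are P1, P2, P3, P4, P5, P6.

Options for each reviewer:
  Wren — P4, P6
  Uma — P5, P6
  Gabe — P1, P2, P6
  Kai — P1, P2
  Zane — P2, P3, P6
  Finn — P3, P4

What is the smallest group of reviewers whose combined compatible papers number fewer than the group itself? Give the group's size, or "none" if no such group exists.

none

A matching saturating every reviewer exists, for instance Wren→P6, Uma→P5, Gabe→P1, Kai→P2, Zane→P3, Finn→P4.
By Hall's marriage theorem, this means |N(S)| ≥ |S| for every subset S, so no violating subset exists.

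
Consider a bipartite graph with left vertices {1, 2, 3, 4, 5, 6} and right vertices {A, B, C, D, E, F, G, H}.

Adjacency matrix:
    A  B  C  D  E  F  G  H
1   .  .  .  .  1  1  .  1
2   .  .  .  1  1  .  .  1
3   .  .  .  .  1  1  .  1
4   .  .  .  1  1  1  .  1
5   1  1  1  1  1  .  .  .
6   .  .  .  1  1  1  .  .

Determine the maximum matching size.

5

A valid assignment of size 5: 1–F, 2–D, 3–E, 4–H, 5–A.
The set {1, 2, 3, 4, 6} has only 4 neighbours ({D, E, F, H}), so by Hall's theorem at most 5 of the 6 left vertices can be matched.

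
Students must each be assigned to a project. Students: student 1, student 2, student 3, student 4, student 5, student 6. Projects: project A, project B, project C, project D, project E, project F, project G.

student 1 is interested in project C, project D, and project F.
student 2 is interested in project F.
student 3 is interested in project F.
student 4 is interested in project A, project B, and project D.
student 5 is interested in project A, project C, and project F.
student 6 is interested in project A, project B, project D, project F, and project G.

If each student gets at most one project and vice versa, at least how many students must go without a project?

1

For example, pair student 1–project D, student 2–project F, student 4–project A, student 5–project C, student 6–project G.
The set {student 2, student 3} has only 1 neighbour ({project F}), so by Hall's theorem at most 5 of the 6 students can be matched.
That matches 5 of the 6, leaving 1 unmatched; no matching can do better.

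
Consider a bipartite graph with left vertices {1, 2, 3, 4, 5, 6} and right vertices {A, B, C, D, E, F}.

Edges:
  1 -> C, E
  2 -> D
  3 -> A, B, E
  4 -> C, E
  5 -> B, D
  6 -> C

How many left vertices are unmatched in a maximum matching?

For example, pair 1–C, 2–D, 3–A, 4–E, 5–B.
The set {1, 4, 6} has only 2 neighbours ({C, E}), so by Hall's theorem at most 5 of the 6 left vertices can be matched.
That matches 5 of the 6, leaving 1 unmatched; no matching can do better.

1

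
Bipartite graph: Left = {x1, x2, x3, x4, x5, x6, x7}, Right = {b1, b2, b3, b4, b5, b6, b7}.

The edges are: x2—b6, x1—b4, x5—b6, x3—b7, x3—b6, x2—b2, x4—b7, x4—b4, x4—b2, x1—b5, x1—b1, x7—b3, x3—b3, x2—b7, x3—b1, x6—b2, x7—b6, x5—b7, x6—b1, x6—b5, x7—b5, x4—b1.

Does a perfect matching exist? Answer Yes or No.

Yes

One maximum matching: x1–b5, x2–b2, x3–b6, x4–b4, x5–b7, x6–b1, x7–b3.
Every left vertex is matched, so this is a perfect matching.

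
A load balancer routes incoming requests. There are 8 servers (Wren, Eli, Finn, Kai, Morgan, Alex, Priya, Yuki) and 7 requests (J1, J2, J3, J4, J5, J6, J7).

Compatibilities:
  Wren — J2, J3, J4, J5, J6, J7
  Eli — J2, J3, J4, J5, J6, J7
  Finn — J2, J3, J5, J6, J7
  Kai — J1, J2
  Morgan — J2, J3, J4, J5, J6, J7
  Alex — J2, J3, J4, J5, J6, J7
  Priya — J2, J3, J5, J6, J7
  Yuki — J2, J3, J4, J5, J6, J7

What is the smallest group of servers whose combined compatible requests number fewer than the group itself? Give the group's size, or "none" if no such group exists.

7

Take S = {Wren, Eli, Finn, Morgan, Alex, Priya, Yuki}. Its neighbourhood is {J2, J3, J4, J5, J6, J7}, so |N(S)| = 6 < |S| = 7.
Every subset of size less than 7 has at least as many neighbours as members, so 7 is the minimum.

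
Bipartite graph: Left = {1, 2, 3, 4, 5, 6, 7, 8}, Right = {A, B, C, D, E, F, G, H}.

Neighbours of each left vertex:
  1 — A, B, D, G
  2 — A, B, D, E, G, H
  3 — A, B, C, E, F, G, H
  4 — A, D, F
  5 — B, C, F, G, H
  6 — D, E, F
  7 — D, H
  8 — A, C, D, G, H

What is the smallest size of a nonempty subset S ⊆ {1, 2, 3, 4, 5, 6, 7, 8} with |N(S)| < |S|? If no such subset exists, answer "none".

A matching saturating every left vertex exists, for instance 1→B, 2→A, 3→E, 4→F, 5→C, 6→D, 7→H, 8→G.
By Hall's marriage theorem, this means |N(S)| ≥ |S| for every subset S, so no violating subset exists.

none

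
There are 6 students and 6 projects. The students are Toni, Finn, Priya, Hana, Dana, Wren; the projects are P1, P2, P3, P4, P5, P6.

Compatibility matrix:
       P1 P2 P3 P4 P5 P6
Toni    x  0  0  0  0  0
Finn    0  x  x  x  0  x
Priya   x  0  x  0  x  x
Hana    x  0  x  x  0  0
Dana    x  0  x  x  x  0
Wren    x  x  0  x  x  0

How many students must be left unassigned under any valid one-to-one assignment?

0

One maximum matching: Toni–P1, Finn–P2, Priya–P6, Hana–P3, Dana–P4, Wren–P5.
This saturates every student, so 6 is the maximum.
That matches 6 of the 6, leaving 0 unmatched; no matching can do better.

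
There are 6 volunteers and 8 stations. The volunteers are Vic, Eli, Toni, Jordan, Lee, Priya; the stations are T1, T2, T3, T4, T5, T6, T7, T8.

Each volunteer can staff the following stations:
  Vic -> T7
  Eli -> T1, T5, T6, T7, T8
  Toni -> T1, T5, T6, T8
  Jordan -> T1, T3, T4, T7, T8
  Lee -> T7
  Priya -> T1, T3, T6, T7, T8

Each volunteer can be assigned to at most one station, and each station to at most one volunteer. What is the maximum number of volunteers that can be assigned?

5

A valid assignment of size 5: Vic→T7, Eli→T5, Toni→T8, Jordan→T4, Priya→T3.
The set {Vic, Lee} has only 1 neighbour ({T7}), so by Hall's theorem at most 5 of the 6 volunteers can be matched.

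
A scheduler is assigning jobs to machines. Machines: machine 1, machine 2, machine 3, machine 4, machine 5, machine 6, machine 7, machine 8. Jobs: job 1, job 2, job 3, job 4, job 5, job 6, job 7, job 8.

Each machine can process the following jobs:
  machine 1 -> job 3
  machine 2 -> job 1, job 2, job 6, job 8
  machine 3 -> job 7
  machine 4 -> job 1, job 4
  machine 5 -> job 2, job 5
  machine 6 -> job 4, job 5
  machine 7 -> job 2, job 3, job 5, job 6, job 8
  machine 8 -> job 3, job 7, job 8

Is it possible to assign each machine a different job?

Yes

For example, pair machine 1→job 3, machine 2→job 6, machine 3→job 7, machine 4→job 1, machine 5→job 2, machine 6→job 4, machine 7→job 5, machine 8→job 8.
All 8 machines are covered.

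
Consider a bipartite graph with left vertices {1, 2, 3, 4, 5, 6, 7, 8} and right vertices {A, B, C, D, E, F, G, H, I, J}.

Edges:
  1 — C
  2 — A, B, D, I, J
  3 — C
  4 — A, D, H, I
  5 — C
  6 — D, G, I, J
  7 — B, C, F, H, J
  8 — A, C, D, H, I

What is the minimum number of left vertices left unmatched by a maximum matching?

One maximum matching: 1→C, 2→J, 4→I, 6→D, 7→H, 8→A.
The set {1, 3, 5} has only 1 neighbour ({C}), so by Hall's theorem at most 6 of the 8 left vertices can be matched.
That matches 6 of the 8, leaving 2 unmatched; no matching can do better.

2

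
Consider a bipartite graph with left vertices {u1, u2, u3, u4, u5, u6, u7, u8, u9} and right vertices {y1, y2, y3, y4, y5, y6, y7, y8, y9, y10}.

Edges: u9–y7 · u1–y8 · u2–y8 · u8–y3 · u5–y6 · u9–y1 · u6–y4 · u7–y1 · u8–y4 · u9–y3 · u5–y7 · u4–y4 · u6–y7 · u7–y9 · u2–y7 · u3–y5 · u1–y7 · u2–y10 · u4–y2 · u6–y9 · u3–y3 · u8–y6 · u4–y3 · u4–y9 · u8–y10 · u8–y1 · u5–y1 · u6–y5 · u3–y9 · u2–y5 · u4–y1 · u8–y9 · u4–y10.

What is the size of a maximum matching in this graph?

9

For example, pair u1-y8, u2-y10, u3-y5, u4-y4, u5-y1, u6-y7, u7-y9, u8-y6, u9-y3.
All 9 left vertices are matched, so no larger matching exists.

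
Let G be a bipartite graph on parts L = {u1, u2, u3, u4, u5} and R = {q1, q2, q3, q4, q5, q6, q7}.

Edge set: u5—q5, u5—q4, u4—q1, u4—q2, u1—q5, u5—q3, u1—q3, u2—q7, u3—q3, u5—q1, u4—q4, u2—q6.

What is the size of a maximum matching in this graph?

5

A valid assignment of size 5: u1→q5, u2→q7, u3→q3, u4→q2, u5→q4.
This saturates every left vertex, so 5 is the maximum.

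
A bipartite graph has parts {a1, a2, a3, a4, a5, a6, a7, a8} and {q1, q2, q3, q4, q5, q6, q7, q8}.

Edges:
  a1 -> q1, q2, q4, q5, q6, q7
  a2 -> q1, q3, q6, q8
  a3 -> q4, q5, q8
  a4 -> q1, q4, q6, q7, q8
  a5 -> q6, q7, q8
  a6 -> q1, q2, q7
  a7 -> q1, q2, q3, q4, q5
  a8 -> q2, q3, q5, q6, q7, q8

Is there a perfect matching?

A valid assignment of size 8: a1–q7, a2–q3, a3–q5, a4–q4, a5–q8, a6–q2, a7–q1, a8–q6.
All 8 left vertices are covered.

Yes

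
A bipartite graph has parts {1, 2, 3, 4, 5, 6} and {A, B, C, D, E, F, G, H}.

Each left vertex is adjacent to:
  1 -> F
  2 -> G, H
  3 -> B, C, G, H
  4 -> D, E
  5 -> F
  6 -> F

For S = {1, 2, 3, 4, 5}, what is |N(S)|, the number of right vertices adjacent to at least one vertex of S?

7

The union of neighbours of {1, 2, 3, 4, 5} is {B, C, D, E, F, G, H}, which has 7 elements.
Since |N(S)| = 7 ≥ |S| = 5, Hall's condition holds for this subset.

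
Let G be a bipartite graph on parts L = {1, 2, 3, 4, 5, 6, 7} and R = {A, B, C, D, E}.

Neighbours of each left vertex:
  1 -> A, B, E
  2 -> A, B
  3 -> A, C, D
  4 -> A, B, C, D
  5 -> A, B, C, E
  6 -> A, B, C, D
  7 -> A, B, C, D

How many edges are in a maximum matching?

A valid assignment of size 5: 1–E, 2–A, 3–D, 4–C, 5–B.
The set {1, 2, 3, 4, 5, 6, 7} has only 5 neighbours ({A, B, C, D, E}), so by Hall's theorem at most 5 of the 7 left vertices can be matched.

5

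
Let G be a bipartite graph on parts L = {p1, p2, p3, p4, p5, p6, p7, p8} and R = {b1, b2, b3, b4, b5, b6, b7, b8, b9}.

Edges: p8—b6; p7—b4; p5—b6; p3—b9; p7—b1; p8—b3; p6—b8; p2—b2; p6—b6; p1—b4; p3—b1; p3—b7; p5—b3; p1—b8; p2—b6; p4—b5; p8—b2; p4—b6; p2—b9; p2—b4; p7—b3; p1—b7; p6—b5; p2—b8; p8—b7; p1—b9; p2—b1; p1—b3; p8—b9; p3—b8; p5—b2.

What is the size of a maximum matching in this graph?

8

For example, pair p1-b9, p2-b1, p3-b8, p4-b6, p5-b3, p6-b5, p7-b4, p8-b7.
All 8 left vertices are matched, so no larger matching exists.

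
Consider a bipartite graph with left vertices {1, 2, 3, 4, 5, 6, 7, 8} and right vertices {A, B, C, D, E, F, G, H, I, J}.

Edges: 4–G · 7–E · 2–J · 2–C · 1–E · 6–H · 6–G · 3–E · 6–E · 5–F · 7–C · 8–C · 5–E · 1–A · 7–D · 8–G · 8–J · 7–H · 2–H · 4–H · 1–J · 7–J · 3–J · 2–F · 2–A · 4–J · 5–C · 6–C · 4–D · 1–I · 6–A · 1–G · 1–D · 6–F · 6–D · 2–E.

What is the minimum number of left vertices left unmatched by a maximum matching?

0

A valid assignment of size 8: 1–I, 2–A, 3–E, 4–D, 5–C, 6–G, 7–H, 8–J.
This saturates every left vertex, so 8 is the maximum.
That matches 8 of the 8, leaving 0 unmatched; no matching can do better.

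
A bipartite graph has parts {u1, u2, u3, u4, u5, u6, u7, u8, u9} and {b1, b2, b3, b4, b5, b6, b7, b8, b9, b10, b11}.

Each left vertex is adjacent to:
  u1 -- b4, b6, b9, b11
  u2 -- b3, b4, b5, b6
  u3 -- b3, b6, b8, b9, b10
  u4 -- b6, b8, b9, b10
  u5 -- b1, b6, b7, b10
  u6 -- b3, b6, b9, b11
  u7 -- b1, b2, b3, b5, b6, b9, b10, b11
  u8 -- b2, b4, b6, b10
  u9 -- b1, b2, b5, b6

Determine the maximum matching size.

One maximum matching: u1-b4, u2-b3, u3-b10, u4-b8, u5-b7, u6-b9, u7-b1, u8-b6, u9-b5.
All 9 left vertices are matched, so no larger matching exists.

9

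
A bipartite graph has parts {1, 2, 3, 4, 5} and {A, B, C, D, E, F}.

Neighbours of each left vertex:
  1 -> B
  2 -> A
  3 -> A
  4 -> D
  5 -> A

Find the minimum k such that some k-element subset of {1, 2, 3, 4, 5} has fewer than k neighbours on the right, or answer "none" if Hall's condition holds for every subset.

Take S = {2, 3}. Its neighbourhood is {A}, so |N(S)| = 1 < |S| = 2.
No single vertex violates Hall's condition since each has at least one neighbour, so 2 is the minimum.

2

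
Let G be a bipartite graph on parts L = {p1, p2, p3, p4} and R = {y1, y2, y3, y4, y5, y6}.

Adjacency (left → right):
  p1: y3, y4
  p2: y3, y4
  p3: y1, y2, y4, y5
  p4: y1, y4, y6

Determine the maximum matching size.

One maximum matching: p1–y4, p2–y3, p3–y2, p4–y1.
This saturates every left vertex, so 4 is the maximum.

4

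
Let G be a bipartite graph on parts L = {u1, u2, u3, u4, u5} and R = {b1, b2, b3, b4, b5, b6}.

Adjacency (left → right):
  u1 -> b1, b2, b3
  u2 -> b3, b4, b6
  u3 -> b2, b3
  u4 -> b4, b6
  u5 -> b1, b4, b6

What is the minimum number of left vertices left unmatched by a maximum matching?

A valid assignment of size 5: u1→b1, u2→b3, u3→b2, u4→b4, u5→b6.
This saturates every left vertex, so 5 is the maximum.
That matches 5 of the 5, leaving 0 unmatched; no matching can do better.

0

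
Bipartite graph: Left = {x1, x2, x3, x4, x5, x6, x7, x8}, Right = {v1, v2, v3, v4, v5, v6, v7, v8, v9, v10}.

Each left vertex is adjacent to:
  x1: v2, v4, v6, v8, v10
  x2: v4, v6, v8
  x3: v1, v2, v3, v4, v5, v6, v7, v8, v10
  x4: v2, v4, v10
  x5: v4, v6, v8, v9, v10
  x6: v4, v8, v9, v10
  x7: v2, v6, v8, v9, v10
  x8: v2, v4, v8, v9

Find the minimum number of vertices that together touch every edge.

The 7 edges x1–v6, x2–v8, x3–v3, x4–v2, x5–v9, x6–v4, x7–v10 form a matching, so any vertex cover needs at least 7 vertices (one per matched edge).
Conversely {x3, v2, v4, v6, v8, v9, v10} meets every edge and has exactly 7 vertices, so 7 is optimal.

7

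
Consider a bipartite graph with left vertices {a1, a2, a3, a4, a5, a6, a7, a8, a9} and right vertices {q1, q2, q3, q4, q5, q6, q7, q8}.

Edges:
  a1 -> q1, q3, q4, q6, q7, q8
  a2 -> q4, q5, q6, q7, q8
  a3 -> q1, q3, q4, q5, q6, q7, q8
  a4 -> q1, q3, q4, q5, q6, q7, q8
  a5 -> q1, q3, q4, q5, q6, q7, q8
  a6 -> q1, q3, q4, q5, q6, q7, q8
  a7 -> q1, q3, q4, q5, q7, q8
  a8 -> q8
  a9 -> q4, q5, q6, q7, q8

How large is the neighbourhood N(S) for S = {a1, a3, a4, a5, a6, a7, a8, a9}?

7

The union of neighbours of {a1, a3, a4, a5, a6, a7, a8, a9} is {q1, q3, q4, q5, q6, q7, q8}, which has 7 elements.
Since |N(S)| = 7 < |S| = 8, Hall's condition fails for this subset.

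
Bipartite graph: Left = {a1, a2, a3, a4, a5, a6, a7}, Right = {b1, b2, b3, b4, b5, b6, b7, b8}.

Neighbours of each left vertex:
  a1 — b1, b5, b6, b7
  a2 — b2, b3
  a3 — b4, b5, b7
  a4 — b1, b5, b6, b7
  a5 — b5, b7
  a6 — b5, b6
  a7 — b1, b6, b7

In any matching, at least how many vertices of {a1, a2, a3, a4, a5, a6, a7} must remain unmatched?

1

One maximum matching: a1–b6, a2–b3, a3–b4, a4–b1, a5–b7, a6–b5.
The set {a1, a4, a5, a6, a7} has only 4 neighbours ({b1, b5, b6, b7}), so by Hall's theorem at most 6 of the 7 left vertices can be matched.
That matches 6 of the 7, leaving 1 unmatched; no matching can do better.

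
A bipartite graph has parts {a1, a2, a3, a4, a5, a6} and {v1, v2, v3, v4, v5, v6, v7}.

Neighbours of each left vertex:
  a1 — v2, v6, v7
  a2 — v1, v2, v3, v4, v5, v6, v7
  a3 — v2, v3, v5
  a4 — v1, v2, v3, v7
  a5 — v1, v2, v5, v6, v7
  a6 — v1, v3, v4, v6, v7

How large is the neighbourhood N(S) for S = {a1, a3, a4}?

6

The union of neighbours of {a1, a3, a4} is {v1, v2, v3, v5, v6, v7}, which has 6 elements.
Since |N(S)| = 6 ≥ |S| = 3, Hall's condition holds for this subset.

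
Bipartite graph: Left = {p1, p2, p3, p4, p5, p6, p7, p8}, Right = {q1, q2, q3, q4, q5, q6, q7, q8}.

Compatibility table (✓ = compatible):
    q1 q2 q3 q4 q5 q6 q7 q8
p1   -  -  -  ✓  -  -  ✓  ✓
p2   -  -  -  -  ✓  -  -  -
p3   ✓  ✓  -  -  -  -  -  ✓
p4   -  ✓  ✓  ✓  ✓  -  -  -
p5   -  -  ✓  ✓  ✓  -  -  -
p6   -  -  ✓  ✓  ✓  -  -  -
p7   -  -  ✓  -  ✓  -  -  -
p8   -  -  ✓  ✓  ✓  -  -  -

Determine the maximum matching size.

6

For example, pair p1→q7, p2→q5, p3→q8, p4→q2, p5→q3, p6→q4.
The set {p2, p5, p6, p7, p8} has only 3 neighbours ({q3, q4, q5}), so by Hall's theorem at most 6 of the 8 left vertices can be matched.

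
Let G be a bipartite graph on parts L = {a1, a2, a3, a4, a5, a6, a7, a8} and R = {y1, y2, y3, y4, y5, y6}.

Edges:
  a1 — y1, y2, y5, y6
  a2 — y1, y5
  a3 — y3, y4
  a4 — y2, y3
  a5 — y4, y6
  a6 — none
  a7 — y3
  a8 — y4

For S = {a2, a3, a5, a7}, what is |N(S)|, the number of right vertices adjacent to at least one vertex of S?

5

The union of neighbours of {a2, a3, a5, a7} is {y1, y3, y4, y5, y6}, which has 5 elements.
Since |N(S)| = 5 ≥ |S| = 4, Hall's condition holds for this subset.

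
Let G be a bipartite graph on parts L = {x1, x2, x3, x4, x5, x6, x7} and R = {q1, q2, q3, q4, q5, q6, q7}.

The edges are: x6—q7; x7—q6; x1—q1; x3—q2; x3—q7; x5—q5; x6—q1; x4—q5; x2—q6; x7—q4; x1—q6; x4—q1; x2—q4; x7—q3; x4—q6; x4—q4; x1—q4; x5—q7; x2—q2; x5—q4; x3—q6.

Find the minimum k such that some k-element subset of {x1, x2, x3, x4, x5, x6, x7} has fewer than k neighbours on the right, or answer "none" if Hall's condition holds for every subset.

none

A matching saturating every left vertex exists, for instance x1→q1, x2→q6, x3→q2, x4→q4, x5→q5, x6→q7, x7→q3.
By Hall's marriage theorem, this means |N(S)| ≥ |S| for every subset S, so no violating subset exists.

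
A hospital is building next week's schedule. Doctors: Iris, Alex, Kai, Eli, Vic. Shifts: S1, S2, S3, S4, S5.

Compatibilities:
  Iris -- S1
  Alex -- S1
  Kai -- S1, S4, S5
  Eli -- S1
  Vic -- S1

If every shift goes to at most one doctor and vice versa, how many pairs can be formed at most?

2

One maximum matching: Iris→S1, Kai→S4.
The set {Iris, Alex, Eli, Vic} has only 1 neighbour ({S1}), so by Hall's theorem at most 2 of the 5 doctors can be matched.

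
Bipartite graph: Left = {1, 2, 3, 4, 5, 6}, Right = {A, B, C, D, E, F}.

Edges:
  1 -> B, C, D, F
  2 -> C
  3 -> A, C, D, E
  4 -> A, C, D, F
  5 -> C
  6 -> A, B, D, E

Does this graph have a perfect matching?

The set {2, 5} has only 1 neighbour ({C}), so by Hall's theorem at most 5 of the 6 left vertices can be matched.
Hence no matching covers every left vertex.

No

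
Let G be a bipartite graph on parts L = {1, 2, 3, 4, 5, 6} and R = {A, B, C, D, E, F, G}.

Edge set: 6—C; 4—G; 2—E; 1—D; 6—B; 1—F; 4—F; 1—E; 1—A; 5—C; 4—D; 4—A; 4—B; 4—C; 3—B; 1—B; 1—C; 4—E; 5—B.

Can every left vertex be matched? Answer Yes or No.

No

The set {3, 5, 6} has only 2 neighbours ({B, C}), so by Hall's theorem at most 5 of the 6 left vertices can be matched.
Hence no matching covers every left vertex.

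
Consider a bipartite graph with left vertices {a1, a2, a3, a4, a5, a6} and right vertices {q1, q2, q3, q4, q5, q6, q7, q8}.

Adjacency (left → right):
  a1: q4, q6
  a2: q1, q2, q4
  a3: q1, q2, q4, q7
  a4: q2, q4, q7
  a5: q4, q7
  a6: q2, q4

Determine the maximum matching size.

One maximum matching: a1→q6, a2→q1, a3→q2, a4→q4, a5→q7.
The set {a2, a3, a4, a5, a6} has only 4 neighbours ({q1, q2, q4, q7}), so by Hall's theorem at most 5 of the 6 left vertices can be matched.

5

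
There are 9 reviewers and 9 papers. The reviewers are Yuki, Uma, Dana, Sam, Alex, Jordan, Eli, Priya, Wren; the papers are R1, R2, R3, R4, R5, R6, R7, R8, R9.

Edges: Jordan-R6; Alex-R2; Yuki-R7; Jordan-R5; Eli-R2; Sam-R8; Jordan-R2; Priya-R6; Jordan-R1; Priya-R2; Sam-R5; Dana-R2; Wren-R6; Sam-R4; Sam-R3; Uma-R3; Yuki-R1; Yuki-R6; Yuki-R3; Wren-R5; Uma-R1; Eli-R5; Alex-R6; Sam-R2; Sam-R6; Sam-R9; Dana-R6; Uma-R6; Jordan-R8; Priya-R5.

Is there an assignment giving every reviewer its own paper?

The set {Dana, Alex, Eli, Priya, Wren} has only 3 neighbours ({R2, R5, R6}), so by Hall's theorem at most 7 of the 9 reviewers can be matched.
Hence no matching covers every reviewer.

No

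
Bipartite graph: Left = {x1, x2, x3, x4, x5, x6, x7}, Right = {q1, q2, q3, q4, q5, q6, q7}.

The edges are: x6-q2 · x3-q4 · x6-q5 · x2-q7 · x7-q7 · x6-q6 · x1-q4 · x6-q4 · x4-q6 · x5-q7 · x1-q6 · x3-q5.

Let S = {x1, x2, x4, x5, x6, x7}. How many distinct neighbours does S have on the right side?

5

The union of neighbours of {x1, x2, x4, x5, x6, x7} is {q2, q4, q5, q6, q7}, which has 5 elements.
Since |N(S)| = 5 < |S| = 6, Hall's condition fails for this subset.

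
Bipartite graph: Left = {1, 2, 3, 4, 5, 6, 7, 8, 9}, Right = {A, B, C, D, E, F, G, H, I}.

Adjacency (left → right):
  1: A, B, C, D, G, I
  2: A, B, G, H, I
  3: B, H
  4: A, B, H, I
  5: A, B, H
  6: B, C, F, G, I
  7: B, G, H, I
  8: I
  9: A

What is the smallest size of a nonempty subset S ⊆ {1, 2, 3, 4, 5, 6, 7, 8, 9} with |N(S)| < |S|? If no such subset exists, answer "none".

Take S = {3, 4, 5, 8, 9}. Its neighbourhood is {A, B, H, I}, so |N(S)| = 4 < |S| = 5.
Every subset of size less than 5 has at least as many neighbours as members, so 5 is the minimum.

5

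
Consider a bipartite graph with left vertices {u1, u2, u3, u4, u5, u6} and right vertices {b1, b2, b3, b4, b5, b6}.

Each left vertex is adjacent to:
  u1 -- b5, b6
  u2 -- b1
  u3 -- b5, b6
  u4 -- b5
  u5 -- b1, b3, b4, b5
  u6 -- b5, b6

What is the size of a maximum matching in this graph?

4

A valid assignment of size 4: u1-b6, u2-b1, u3-b5, u5-b3.
The set {u1, u3, u4, u6} has only 2 neighbours ({b5, b6}), so by Hall's theorem at most 4 of the 6 left vertices can be matched.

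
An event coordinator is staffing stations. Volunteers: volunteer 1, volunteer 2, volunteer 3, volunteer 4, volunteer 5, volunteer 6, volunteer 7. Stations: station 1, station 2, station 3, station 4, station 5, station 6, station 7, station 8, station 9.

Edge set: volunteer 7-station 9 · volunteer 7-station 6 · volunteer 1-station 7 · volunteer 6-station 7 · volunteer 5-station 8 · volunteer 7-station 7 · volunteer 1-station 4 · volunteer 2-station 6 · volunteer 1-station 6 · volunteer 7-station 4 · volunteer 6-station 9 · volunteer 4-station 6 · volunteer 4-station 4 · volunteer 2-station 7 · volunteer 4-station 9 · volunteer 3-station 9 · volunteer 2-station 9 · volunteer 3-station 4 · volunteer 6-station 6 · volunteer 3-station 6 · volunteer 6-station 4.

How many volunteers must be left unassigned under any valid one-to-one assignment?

2

One maximum matching: volunteer 1-station 6, volunteer 2-station 7, volunteer 3-station 9, volunteer 4-station 4, volunteer 5-station 8.
The set {volunteer 1, volunteer 2, volunteer 3, volunteer 4, volunteer 6, volunteer 7} has only 4 neighbours ({station 4, station 6, station 7, station 9}), so by Hall's theorem at most 5 of the 7 volunteers can be matched.
That matches 5 of the 7, leaving 2 unmatched; no matching can do better.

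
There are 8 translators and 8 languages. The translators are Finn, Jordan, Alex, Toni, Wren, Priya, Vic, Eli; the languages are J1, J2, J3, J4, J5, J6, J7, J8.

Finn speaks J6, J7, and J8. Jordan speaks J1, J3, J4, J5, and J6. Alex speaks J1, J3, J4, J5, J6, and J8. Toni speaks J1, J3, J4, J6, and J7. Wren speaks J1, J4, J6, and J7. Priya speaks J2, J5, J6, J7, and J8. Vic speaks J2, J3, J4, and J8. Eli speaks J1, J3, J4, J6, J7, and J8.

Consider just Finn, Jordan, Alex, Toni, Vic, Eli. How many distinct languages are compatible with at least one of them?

The union of neighbours of {Finn, Jordan, Alex, Toni, Vic, Eli} is {J1, J2, J3, J4, J5, J6, J7, J8}, which has 8 elements.
Since |N(S)| = 8 ≥ |S| = 6, Hall's condition holds for this subset.

8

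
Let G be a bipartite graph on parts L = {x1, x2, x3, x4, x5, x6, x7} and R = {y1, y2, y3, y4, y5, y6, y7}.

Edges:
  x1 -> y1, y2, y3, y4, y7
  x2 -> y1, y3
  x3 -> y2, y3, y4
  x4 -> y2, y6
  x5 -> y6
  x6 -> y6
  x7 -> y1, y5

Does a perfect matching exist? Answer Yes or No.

No

The set {x5, x6} has only 1 neighbour ({y6}), so by Hall's theorem at most 6 of the 7 left vertices can be matched.
Hence no matching covers every left vertex.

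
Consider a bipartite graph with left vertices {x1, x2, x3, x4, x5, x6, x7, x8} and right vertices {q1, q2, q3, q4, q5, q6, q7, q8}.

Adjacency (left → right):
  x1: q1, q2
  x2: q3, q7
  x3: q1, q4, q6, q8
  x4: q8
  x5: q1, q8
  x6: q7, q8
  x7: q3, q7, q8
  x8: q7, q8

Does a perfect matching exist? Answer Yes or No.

No

The set {x2, x4, x6, x7, x8} has only 3 neighbours ({q3, q7, q8}), so by Hall's theorem at most 6 of the 8 left vertices can be matched.
Hence no matching covers every left vertex.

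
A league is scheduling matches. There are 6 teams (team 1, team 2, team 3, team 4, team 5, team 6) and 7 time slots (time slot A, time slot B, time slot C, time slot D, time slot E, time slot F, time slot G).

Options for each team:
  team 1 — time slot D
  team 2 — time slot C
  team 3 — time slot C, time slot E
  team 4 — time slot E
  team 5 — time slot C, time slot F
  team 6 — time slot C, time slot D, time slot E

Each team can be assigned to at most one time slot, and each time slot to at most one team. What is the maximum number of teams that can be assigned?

A valid assignment of size 4: team 1-time slot D, team 2-time slot C, team 3-time slot E, team 5-time slot F.
The set {team 1, team 2, team 3, team 4, team 6} has only 3 neighbours ({time slot C, time slot D, time slot E}), so by Hall's theorem at most 4 of the 6 teams can be matched.

4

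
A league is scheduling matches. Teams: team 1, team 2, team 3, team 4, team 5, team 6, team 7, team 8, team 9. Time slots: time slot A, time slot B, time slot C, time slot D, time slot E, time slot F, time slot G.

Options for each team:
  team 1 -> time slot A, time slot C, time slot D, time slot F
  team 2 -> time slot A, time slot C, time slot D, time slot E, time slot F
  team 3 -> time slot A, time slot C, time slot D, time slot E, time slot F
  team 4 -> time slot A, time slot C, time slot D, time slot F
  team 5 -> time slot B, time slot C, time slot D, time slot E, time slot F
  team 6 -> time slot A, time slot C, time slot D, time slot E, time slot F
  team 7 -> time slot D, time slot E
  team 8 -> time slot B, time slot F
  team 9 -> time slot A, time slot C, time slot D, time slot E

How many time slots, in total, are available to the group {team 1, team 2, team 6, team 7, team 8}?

6

The union of neighbours of {team 1, team 2, team 6, team 7, team 8} is {time slot A, time slot B, time slot C, time slot D, time slot E, time slot F}, which has 6 elements.
Since |N(S)| = 6 ≥ |S| = 5, Hall's condition holds for this subset.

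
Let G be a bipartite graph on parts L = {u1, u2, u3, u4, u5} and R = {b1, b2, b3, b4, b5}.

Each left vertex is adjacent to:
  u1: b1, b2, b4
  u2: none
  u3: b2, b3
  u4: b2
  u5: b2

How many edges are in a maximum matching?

3

A valid assignment of size 3: u1→b4, u3→b3, u4→b2.
The set {u2, u4, u5} has only 1 neighbour ({b2}), so by Hall's theorem at most 3 of the 5 left vertices can be matched.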